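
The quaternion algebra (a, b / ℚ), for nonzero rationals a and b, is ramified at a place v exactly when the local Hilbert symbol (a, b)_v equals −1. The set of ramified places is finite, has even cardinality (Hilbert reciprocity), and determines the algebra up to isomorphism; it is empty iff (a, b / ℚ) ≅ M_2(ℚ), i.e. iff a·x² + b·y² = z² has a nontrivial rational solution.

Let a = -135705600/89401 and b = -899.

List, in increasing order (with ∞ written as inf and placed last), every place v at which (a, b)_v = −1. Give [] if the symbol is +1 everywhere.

Mod squares: a ≡ -589, b ≡ -899. Check v ∈ {∞, 2, 3, 5, 13, 19, 23, 29, 31}.
v=2: v_2(a)=10, v_2(b)=0; units ≡ 3, 5 (mod 8); ε·ε+αω+βω = 1·0+10·1+0·1 ≡ 0  ⇒  (a,b)_2 = +1.
v=13: a=13^-2·(≡1), b=13^0·(≡11) mod 13; (1|13)=+1, (11|13)=-1; (−1)^{-2·0·6}·(+1)^0·(-1)^-2 = +1.
v=19: a=19^1·(≡7), b=19^0·(≡13) mod 19; (7|19)=+1, (13|19)=-1; (−1)^{1·0·9}·(+1)^0·(-1)^1 = -1.
v=29: a=29^0·(≡7), b=29^1·(≡27) mod 29; (7|29)=+1, (27|29)=-1; (−1)^{0·1·14}·(+1)^1·(-1)^0 = +1.
v=∞: -589 < 0 and -899 < 0  ⇒  (a,b)_∞ = -1.
v=23: a=23^-2·(≡13), b=23^0·(≡21) mod 23; (13|23)=+1, (21|23)=-1; (−1)^{-2·0·11}·(+1)^0·(-1)^-2 = +1.
v=5: a=5^2·(≡1), b=5^0·(≡1) mod 5; (1|5)=+1, (1|5)=+1; (−1)^{2·0·2}·(+1)^0·(+1)^2 = +1.
v=31: a=31^1·(≡30), b=31^1·(≡2) mod 31; (30|31)=-1, (2|31)=+1; (−1)^{1·1·15}·(-1)^1·(+1)^1 = +1.
v=3: a=3^2·(≡2), b=3^0·(≡1) mod 3; (2|3)=-1, (1|3)=+1; (−1)^{2·0·1}·(-1)^0·(+1)^2 = +1.
(-589, -899 / ℚ) ramifies at {19, ∞}: a division algebra.

[19, inf]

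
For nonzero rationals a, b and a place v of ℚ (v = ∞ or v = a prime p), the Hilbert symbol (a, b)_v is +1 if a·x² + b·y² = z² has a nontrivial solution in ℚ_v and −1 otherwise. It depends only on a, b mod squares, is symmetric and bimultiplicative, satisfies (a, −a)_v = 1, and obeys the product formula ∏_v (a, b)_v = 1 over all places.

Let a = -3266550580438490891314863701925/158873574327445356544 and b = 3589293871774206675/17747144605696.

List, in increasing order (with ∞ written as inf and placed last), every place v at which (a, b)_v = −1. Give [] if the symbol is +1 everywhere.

Mod squares: a ≡ -437, b ≡ 667. Check v ∈ {∞, 2, 3, 5, 11, 17, 19, 23, 29, 31}.
v=23: a=23^5·(≡12), b=23^3·(≡3) mod 23; (12|23)=+1, (3|23)=+1; (−1)^{5·3·11}·(+1)^3·(+1)^5 = -1.
v=29: a=29^2·(≡15), b=29^1·(≡6) mod 29; (15|29)=-1, (6|29)=+1; (−1)^{2·1·14}·(-1)^1·(+1)^2 = -1.
v=31: a=31^4·(≡14), b=31^2·(≡9) mod 31; (14|31)=+1, (9|31)=+1; (−1)^{4·2·15}·(+1)^2·(+1)^4 = +1.
v=5: a=5^2·(≡2), b=5^2·(≡2) mod 5; (2|5)=-1, (2|5)=-1; (−1)^{2·2·2}·(-1)^2·(-1)^2 = +1.
v=2: v_2(a)=-30, v_2(b)=-22; units ≡ 3, 3 (mod 8); ε·ε+αω+βω = 1·1+-30·1+-22·1 ≡ 1  ⇒  (a,b)_2 = -1.
v=17: a=17^-4·(≡6), b=17^-2·(≡4) mod 17; (6|17)=-1, (4|17)=+1; (−1)^{-4·-2·8}·(-1)^-2·(+1)^-4 = +1.
v=11: a=11^-6·(≡5), b=11^-4·(≡2) mod 11; (5|11)=+1, (2|11)=-1; (−1)^{-6·-4·5}·(+1)^-4·(-1)^-6 = +1.
v=19: a=19^9·(≡2), b=19^6·(≡8) mod 19; (2|19)=-1, (8|19)=-1; (−1)^{9·6·9}·(-1)^6·(-1)^9 = -1.
v=3: a=3^4·(≡1), b=3^2·(≡1) mod 3; (1|3)=+1, (1|3)=+1; (−1)^{4·2·1}·(+1)^2·(+1)^4 = +1.
v=∞: -437 < 0 and 667 > 0  ⇒  (a,b)_∞ = +1.
|Ram(-437, 667)| = 4, even; anisotropic at {2, 19, 23, 29}.

[2, 19, 23, 29]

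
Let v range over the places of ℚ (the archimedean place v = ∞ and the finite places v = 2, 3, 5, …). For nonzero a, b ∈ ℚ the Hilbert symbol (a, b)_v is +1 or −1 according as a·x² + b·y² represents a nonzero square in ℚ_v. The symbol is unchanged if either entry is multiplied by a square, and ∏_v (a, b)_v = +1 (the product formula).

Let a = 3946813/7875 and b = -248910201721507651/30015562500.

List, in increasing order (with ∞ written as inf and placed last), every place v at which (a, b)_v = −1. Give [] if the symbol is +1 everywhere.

Mod squares: a ≡ 455, b ≡ -19. Check v ∈ {∞, 2, 3, 5, 7, 11, 13, 19, 29}.
v=19: a=19^2·(≡3), b=19^5·(≡14) mod 19; (3|19)=-1, (14|19)=-1; (−1)^{2·5·9}·(-1)^5·(-1)^2 = -1.
v=13: a=13^1·(≡9), b=13^2·(≡11) mod 13; (9|13)=+1, (11|13)=-1; (−1)^{1·2·6}·(+1)^2·(-1)^1 = -1.
v=5: a=5^-3·(≡1), b=5^-6·(≡4) mod 5; (1|5)=+1, (4|5)=+1; (−1)^{-3·-6·2}·(+1)^-6·(+1)^-3 = +1.
v=3: a=3^-2·(≡2), b=3^-4·(≡2) mod 3; (2|3)=-1, (2|3)=-1; (−1)^{-2·-4·1}·(-1)^-4·(-1)^-2 = +1.
v=7: a=7^-1·(≡2), b=7^-2·(≡1) mod 7; (2|7)=+1, (1|7)=+1; (−1)^{-1·-2·3}·(+1)^-2·(+1)^-1 = +1.
v=2: v_2(a)=0, v_2(b)=-2; units ≡ 7, 5 (mod 8); ε·ε+αω+βω = 1·0+0·1+-2·0 ≡ 0  ⇒  (a,b)_2 = +1.
v=∞: 455 > 0 and -19 < 0  ⇒  (a,b)_∞ = +1.
v=29: a=29^2·(≡16), b=29^6·(≡12) mod 29; (16|29)=+1, (12|29)=-1; (−1)^{2·6·14}·(+1)^6·(-1)^2 = +1.
v=11: a=11^0·(≡9), b=11^-2·(≡4) mod 11; (9|11)=+1, (4|11)=+1; (−1)^{0·-2·5}·(+1)^-2·(+1)^0 = +1.
Ram(455, -19) = {13, 19}; no ℚ_13-point on the conic.

[13, 19]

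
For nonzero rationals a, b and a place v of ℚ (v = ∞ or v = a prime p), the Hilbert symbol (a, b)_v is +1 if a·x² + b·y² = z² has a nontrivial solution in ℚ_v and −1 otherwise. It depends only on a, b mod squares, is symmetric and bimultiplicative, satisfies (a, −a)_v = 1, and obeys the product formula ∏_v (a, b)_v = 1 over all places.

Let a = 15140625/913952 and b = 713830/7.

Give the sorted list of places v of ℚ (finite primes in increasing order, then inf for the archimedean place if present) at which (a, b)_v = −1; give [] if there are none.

[2, 5, 7, 19]

(a, b) ≡ (1938, 17290) mod (ℚ^×)²; places V = {2, 3, 5, 7, 13, 17, 19, ∞}.
(a,b)_5: α=6, u≡2; β=1, v≡3 (mod 5); (2|5)=-1, (3|5)=-1; sign (−1)^0·-1^1·-1^6 = -1.
(a,b)_13: α=-4, u≡1; β=1, v≡9 (mod 13); (1|13)=+1, (9|13)=+1; sign (−1)^0·+1^1·+1^-4 = +1.
(a,b)_2: α=-5, β=1; u≡1, v≡5 (mod 8); ε(u)ε(v)=0·0, αω(v)=-5·1, βω(u)=1·0; sum ≡ 1  ⇒  -1.
(a,b)_∞: sgn(1938)=+, sgn(17290)=+, so +1.
(a,b)_19: α=1, u≡16; β=1, v≡1 (mod 19); (16|19)=+1, (1|19)=+1; sign (−1)^1·+1^1·+1^1 = -1.
(a,b)_7: α=0, u≡6; β=-1, v≡5 (mod 7); (6|7)=-1, (5|7)=-1; sign (−1)^0·-1^-1·-1^0 = -1.
(a,b)_17: α=1, u≡11; β=2, v≡8 (mod 17); (11|17)=-1, (8|17)=+1; sign (−1)^0·-1^2·+1^1 = +1.
(a,b)_3: α=1, u≡1; β=0, v≡1 (mod 3); (1|3)=+1, (1|3)=+1; sign (−1)^0·+1^0·+1^1 = +1.
Ram(1938, 17290) = {2, 5, 7, 19}; no ℚ_2-point on the conic.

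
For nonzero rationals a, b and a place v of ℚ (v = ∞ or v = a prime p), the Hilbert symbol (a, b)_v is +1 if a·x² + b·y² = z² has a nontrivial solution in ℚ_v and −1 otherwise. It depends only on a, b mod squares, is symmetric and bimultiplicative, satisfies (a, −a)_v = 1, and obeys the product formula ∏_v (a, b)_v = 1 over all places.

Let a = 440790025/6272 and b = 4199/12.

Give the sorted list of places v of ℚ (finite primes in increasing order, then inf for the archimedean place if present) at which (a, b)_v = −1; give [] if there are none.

(a, b) ≡ (2, 12597) mod (ℚ^×)²; places V = {2, 3, 5, 7, 13, 17, 19, ∞}.
(a,b)_∞: sgn(2)=+, sgn(12597)=+, so +1.
(a,b)_5: α=2, u≡3; β=0, v≡2 (mod 5); (3|5)=-1, (2|5)=-1; sign (−1)^0·-1^0·-1^2 = +1.
(a,b)_13: α=2, u≡8; β=1, v≡2 (mod 13); (8|13)=-1, (2|13)=-1; sign (−1)^0·-1^1·-1^2 = -1.
(a,b)_2: α=-7, β=-2; u≡1, v≡5 (mod 8); ε(u)ε(v)=0·0, αω(v)=-7·1, βω(u)=-2·0; sum ≡ 1  ⇒  -1.
(a,b)_19: α=2, u≡14; β=1, v≡1 (mod 19); (14|19)=-1, (1|19)=+1; sign (−1)^0·-1^1·+1^2 = -1.
(a,b)_3: α=0, u≡2; β=-1, v≡2 (mod 3); (2|3)=-1, (2|3)=-1; sign (−1)^0·-1^-1·-1^0 = -1.
(a,b)_7: α=-2, u≡2; β=0, v≡4 (mod 7); (2|7)=+1, (4|7)=+1; sign (−1)^0·+1^0·+1^-2 = +1.
(a,b)_17: α=2, u≡15; β=1, v≡5 (mod 17); (15|17)=+1, (5|17)=-1; sign (−1)^0·+1^1·-1^2 = +1.
(2, 12597 / ℚ) ramifies at {2, 3, 13, 19}: a division algebra.

[2, 3, 13, 19]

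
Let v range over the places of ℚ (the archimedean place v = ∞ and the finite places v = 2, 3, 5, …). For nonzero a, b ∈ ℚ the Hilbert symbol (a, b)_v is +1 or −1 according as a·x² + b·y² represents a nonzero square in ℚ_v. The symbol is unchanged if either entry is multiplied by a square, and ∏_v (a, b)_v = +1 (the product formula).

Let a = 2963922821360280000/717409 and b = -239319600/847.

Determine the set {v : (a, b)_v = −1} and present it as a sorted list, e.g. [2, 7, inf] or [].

[2, 3]

(a, b) ≡ (23, -7917) mod (ℚ^×)²; places V = {2, 3, 5, 7, 11, 13, 23, 29, ∞}.
(a,b)_29: α=2, u≡28; β=1, v≡12 (mod 29); (28|29)=+1, (12|29)=-1; sign (−1)^0·+1^1·-1^2 = +1.
(a,b)_11: α=-4, u≡9; β=-2, v≡9 (mod 11); (9|11)=+1, (9|11)=+1; sign (−1)^0·+1^-2·+1^-4 = +1.
(a,b)_∞: sgn(23)=+, sgn(-7917)=−, so +1.
(a,b)_7: α=-2, u≡1; β=-1, v≡6 (mod 7); (1|7)=+1, (6|7)=-1; sign (−1)^0·+1^-1·-1^-2 = +1.
(a,b)_5: α=4, u≡2; β=2, v≡3 (mod 5); (2|5)=-1, (3|5)=-1; sign (−1)^0·-1^2·-1^4 = +1.
(a,b)_23: α=5, u≡4; β=2, v≡9 (mod 23); (4|23)=+1, (9|23)=+1; sign (−1)^0·+1^2·+1^5 = +1.
(a,b)_13: α=2, u≡12; β=1, v≡11 (mod 13); (12|13)=+1, (11|13)=-1; sign (−1)^0·+1^1·-1^2 = +1.
(a,b)_3: α=4, u≡2; β=1, v≡1 (mod 3); (2|3)=-1, (1|3)=+1; sign (−1)^0·-1^1·+1^4 = -1.
(a,b)_2: α=6, β=4; u≡7, v≡3 (mod 8); ε(u)ε(v)=1·1, αω(v)=6·1, βω(u)=4·0; sum ≡ 1  ⇒  -1.
Ram(23, -7917) = {2, 3}; no ℚ_2-point on the conic.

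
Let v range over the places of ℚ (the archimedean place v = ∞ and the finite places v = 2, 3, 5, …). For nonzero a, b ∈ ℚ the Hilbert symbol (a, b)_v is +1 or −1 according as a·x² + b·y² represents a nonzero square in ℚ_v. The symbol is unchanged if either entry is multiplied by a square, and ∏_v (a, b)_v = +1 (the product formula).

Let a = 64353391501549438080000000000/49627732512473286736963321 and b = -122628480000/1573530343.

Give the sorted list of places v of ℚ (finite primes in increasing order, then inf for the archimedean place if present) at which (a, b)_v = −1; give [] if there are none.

[7, 13]

(a, b) ≡ (13, -4641) mod (ℚ^×)²; places V = {2, 3, 5, 7, 11, 13, 17, 29, 37, 47, ∞}.
(a,b)_5: α=10, u≡2; β=4, v≡4 (mod 5); (2|5)=-1, (4|5)=+1; sign (−1)^0·-1^4·+1^10 = +1.
(a,b)_47: α=-4, u≡19; β=-2, v≡7 (mod 47); (19|47)=-1, (7|47)=+1; sign (−1)^0·-1^-2·+1^-4 = +1.
(a,b)_∞: sgn(13)=+, sgn(-4641)=−, so +1.
(a,b)_37: α=-2, u≡5; β=0, v≡7 (mod 37); (5|37)=-1, (7|37)=+1; sign (−1)^0·-1^0·+1^-2 = +1.
(a,b)_11: α=-8, u≡7; β=-2, v≡1 (mod 11); (7|11)=-1, (1|11)=+1; sign (−1)^0·-1^-2·+1^-8 = +1.
(a,b)_13: α=3, u≡10; β=1, v≡7 (mod 13); (10|13)=+1, (7|13)=-1; sign (−1)^0·+1^1·-1^3 = -1.
(a,b)_17: α=8, u≡9; β=3, v≡9 (mod 17); (9|17)=+1, (9|17)=+1; sign (−1)^0·+1^3·+1^8 = +1.
(a,b)_3: α=8, u≡1; β=1, v≡1 (mod 3); (1|3)=+1, (1|3)=+1; sign (−1)^0·+1^1·+1^8 = +1.
(a,b)_2: α=16, β=10; u≡5, v≡7 (mod 8); ε(u)ε(v)=0·1, αω(v)=16·0, βω(u)=10·1; sum ≡ 0  ⇒  +1.
(a,b)_29: α=-4, u≡1; β=-2, v≡4 (mod 29); (1|29)=+1, (4|29)=+1; sign (−1)^0·+1^-2·+1^-4 = +1.
(a,b)_7: α=-2, u≡6; β=-1, v≡2 (mod 7); (6|7)=-1, (2|7)=+1; sign (−1)^0·-1^-1·+1^-2 = -1.
|Ram(13, -4641)| = 2, even; anisotropic at {7, 13}.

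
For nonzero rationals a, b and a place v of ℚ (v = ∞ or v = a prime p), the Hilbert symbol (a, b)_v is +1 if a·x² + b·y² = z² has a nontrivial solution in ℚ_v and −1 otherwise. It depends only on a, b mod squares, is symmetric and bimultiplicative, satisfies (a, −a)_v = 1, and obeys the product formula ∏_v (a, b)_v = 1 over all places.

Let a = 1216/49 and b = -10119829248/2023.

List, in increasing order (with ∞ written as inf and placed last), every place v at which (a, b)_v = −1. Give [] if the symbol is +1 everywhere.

[2, 7, 19, 23]

Mod squares: a ≡ 19, b ≡ -161. Check v ∈ {∞, 2, 3, 7, 17, 19, 23}.
v=3: a=3^0·(≡1), b=3^2·(≡1) mod 3; (1|3)=+1, (1|3)=+1; (−1)^{0·2·1}·(+1)^2·(+1)^0 = +1.
v=7: a=7^-2·(≡5), b=7^-1·(≡5) mod 7; (5|7)=-1, (5|7)=-1; (−1)^{-2·-1·3}·(-1)^-1·(-1)^-2 = -1.
v=19: a=19^1·(≡11), b=19^2·(≡13) mod 19; (11|19)=+1, (13|19)=-1; (−1)^{1·2·9}·(+1)^2·(-1)^1 = -1.
v=23: a=23^0·(≡22), b=23^3·(≡18) mod 23; (22|23)=-1, (18|23)=+1; (−1)^{0·3·11}·(-1)^3·(+1)^0 = -1.
v=∞: 19 > 0 and -161 < 0  ⇒  (a,b)_∞ = +1.
v=2: v_2(a)=6, v_2(b)=8; units ≡ 3, 7 (mod 8); ε·ε+αω+βω = 1·1+6·0+8·1 ≡ 1  ⇒  (a,b)_2 = -1.
v=17: a=17^0·(≡4), b=17^-2·(≡16) mod 17; (4|17)=+1, (16|17)=+1; (−1)^{0·-2·8}·(+1)^-2·(+1)^0 = +1.
|Ram(19, -161)| = 4, even; anisotropic at {2, 7, 19, 23}.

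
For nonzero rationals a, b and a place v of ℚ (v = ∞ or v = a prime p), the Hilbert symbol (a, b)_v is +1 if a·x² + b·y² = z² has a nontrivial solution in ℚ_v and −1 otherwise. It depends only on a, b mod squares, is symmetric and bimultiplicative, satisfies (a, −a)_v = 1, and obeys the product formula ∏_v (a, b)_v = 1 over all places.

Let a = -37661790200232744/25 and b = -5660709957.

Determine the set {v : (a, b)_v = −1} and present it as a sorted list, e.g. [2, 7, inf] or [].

Mod squares: a ≡ -266, b ≡ -37. Check v ∈ {∞, 2, 3, 5, 7, 13, 19, 31, 37}.
v=∞: -266 < 0 and -37 < 0  ⇒  (a,b)_∞ = -1.
v=13: a=13^2·(≡11), b=13^0·(≡7) mod 13; (11|13)=-1, (7|13)=-1; (−1)^{2·0·6}·(-1)^0·(-1)^2 = +1.
v=5: a=5^-2·(≡1), b=5^0·(≡3) mod 5; (1|5)=+1, (3|5)=-1; (−1)^{-2·0·2}·(+1)^0·(-1)^-2 = +1.
v=7: a=7^3·(≡4), b=7^2·(≡3) mod 7; (4|7)=+1, (3|7)=-1; (−1)^{3·2·3}·(+1)^2·(-1)^3 = -1.
v=3: a=3^2·(≡1), b=3^2·(≡2) mod 3; (1|3)=+1, (2|3)=-1; (−1)^{2·2·1}·(+1)^2·(-1)^2 = +1.
v=37: a=37^2·(≡9), b=37^1·(≡27) mod 37; (9|37)=+1, (27|37)=+1; (−1)^{2·1·18}·(+1)^1·(+1)^2 = +1.
v=19: a=19^3·(≡17), b=19^2·(≡6) mod 19; (17|19)=+1, (6|19)=+1; (−1)^{3·2·9}·(+1)^2·(+1)^3 = +1.
v=2: v_2(a)=3, v_2(b)=0; units ≡ 3, 3 (mod 8); ε·ε+αω+βω = 1·1+3·1+0·1 ≡ 0  ⇒  (a,b)_2 = +1.
v=31: a=31^2·(≡17), b=31^2·(≡28) mod 31; (17|31)=-1, (28|31)=+1; (−1)^{2·2·15}·(-1)^2·(+1)^2 = +1.
Ram(-266, -37) = {7, ∞}; no ℚ_7-point on the conic.

[7, inf]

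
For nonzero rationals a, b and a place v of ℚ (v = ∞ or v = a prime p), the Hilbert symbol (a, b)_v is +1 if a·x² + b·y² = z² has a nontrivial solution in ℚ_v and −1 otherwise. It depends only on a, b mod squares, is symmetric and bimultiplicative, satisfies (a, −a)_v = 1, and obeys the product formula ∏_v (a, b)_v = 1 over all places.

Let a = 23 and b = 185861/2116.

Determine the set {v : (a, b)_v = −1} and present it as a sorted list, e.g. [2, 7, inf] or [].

[17, 23]

(a, b) ≡ (23, 221) mod (ℚ^×)²; places V = {2, 13, 17, 23, 29, ∞}.
(a,b)_29: α=0, u≡23; β=2, v≡11 (mod 29); (23|29)=+1, (11|29)=-1; sign (−1)^0·+1^2·-1^0 = +1.
(a,b)_∞: sgn(23)=+, sgn(221)=+, so +1.
(a,b)_13: α=0, u≡10; β=1, v≡1 (mod 13); (10|13)=+1, (1|13)=+1; sign (−1)^0·+1^1·+1^0 = +1.
(a,b)_17: α=0, u≡6; β=1, v≡13 (mod 17); (6|17)=-1, (13|17)=+1; sign (−1)^0·-1^1·+1^0 = -1.
(a,b)_23: α=1, u≡1; β=-2, v≡11 (mod 23); (1|23)=+1, (11|23)=-1; sign (−1)^0·+1^-2·-1^1 = -1.
(a,b)_2: α=0, β=-2; u≡7, v≡5 (mod 8); ε(u)ε(v)=1·0, αω(v)=0·1, βω(u)=-2·0; sum ≡ 0  ⇒  +1.
(23, 221 / ℚ) ramifies at {17, 23}: a division algebra.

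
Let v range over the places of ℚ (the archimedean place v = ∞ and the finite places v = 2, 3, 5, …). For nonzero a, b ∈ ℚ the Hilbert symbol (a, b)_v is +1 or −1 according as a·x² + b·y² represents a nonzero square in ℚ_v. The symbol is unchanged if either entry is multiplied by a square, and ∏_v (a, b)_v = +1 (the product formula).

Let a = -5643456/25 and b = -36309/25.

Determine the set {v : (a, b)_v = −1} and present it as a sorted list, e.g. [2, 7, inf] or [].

[13, 17, 19, inf]

Mod squares: a ≡ -88179, b ≡ -741. Check v ∈ {∞, 2, 3, 5, 7, 13, 17, 19}.
v=3: a=3^1·(≡1), b=3^1·(≡2) mod 3; (1|3)=+1, (2|3)=-1; (−1)^{1·1·1}·(+1)^1·(-1)^1 = +1.
v=13: a=13^1·(≡3), b=13^1·(≡11) mod 13; (3|13)=+1, (11|13)=-1; (−1)^{1·1·6}·(+1)^1·(-1)^1 = -1.
v=7: a=7^1·(≡6), b=7^2·(≡2) mod 7; (6|7)=-1, (2|7)=+1; (−1)^{1·2·3}·(-1)^2·(+1)^1 = +1.
v=19: a=19^1·(≡10), b=19^1·(≡14) mod 19; (10|19)=-1, (14|19)=-1; (−1)^{1·1·9}·(-1)^1·(-1)^1 = -1.
v=17: a=17^1·(≡1), b=17^0·(≡11) mod 17; (1|17)=+1, (11|17)=-1; (−1)^{1·0·8}·(+1)^0·(-1)^1 = -1.
v=2: v_2(a)=6, v_2(b)=0; units ≡ 5, 3 (mod 8); ε·ε+αω+βω = 0·1+6·1+0·1 ≡ 0  ⇒  (a,b)_2 = +1.
v=5: a=5^-2·(≡4), b=5^-2·(≡1) mod 5; (4|5)=+1, (1|5)=+1; (−1)^{-2·-2·2}·(+1)^-2·(+1)^-2 = +1.
v=∞: -88179 < 0 and -741 < 0  ⇒  (a,b)_∞ = -1.
|Ram(-88179, -741)| = 4, even; anisotropic at {13, 17, 19, ∞}.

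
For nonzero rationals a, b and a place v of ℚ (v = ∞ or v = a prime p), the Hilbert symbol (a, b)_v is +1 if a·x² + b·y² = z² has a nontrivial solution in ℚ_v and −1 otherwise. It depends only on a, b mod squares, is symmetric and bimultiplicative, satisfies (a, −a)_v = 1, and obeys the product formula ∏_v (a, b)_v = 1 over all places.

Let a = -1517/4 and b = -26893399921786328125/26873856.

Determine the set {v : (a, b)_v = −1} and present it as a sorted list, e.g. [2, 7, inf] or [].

(a, b) ≡ (-1517, -13) mod (ℚ^×)²; places V = {2, 3, 5, 13, 37, 41, ∞}.
(a,b)_3: α=0, u≡1; β=-8, v≡2 (mod 3); (1|3)=+1, (2|3)=-1; sign (−1)^0·+1^-8·-1^0 = +1.
(a,b)_2: α=-2, β=-12; u≡3, v≡3 (mod 8); ε(u)ε(v)=1·1, αω(v)=-2·1, βω(u)=-12·1; sum ≡ 1  ⇒  -1.
(a,b)_∞: sgn(-1517)=−, sgn(-13)=−, so -1.
(a,b)_5: α=0, u≡2; β=8, v≡2 (mod 5); (2|5)=-1, (2|5)=-1; sign (−1)^0·-1^8·-1^0 = +1.
(a,b)_13: α=0, u≡1; β=1, v≡12 (mod 13); (1|13)=+1, (12|13)=+1; sign (−1)^0·+1^1·+1^0 = +1.
(a,b)_41: α=1, u≡1; β=4, v≡11 (mod 41); (1|41)=+1, (11|41)=-1; sign (−1)^0·+1^4·-1^1 = -1.
(a,b)_37: α=1, u≡36; β=4, v≡2 (mod 37); (36|37)=+1, (2|37)=-1; sign (−1)^0·+1^4·-1^1 = -1.
(-1517, -13 / ℚ) ramifies at {2, 37, 41, ∞}: a division algebra.

[2, 37, 41, inf]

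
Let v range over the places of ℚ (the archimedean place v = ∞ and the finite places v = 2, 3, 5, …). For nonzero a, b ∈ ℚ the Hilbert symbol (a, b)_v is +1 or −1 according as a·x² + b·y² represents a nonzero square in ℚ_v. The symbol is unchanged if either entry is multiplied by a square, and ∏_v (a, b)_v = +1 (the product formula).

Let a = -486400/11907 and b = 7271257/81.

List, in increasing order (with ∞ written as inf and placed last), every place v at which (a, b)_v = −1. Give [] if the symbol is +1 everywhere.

(a, b) ≡ (-57, 148393) mod (ℚ^×)²; places V = {2, 3, 5, 7, 17, 19, 29, 43, ∞}.
(a,b)_2: α=10, β=0; u≡7, v≡1 (mod 8); ε(u)ε(v)=1·0, αω(v)=10·0, βω(u)=0·0; sum ≡ 0  ⇒  +1.
(a,b)_43: α=0, u≡39; β=1, v≡4 (mod 43); (39|43)=-1, (4|43)=+1; sign (−1)^0·-1^1·+1^0 = -1.
(a,b)_7: α=-2, u≡6; β=3, v≡6 (mod 7); (6|7)=-1, (6|7)=-1; sign (−1)^0·-1^3·-1^-2 = -1.
(a,b)_17: α=0, u≡3; β=1, v≡4 (mod 17); (3|17)=-1, (4|17)=+1; sign (−1)^0·-1^1·+1^0 = -1.
(a,b)_3: α=-5, u≡2; β=-4, v≡1 (mod 3); (2|3)=-1, (1|3)=+1; sign (−1)^0·-1^-4·+1^-5 = +1.
(a,b)_29: α=0, u≡1; β=1, v≡5 (mod 29); (1|29)=+1, (5|29)=+1; sign (−1)^0·+1^1·+1^0 = +1.
(a,b)_5: α=2, u≡2; β=0, v≡2 (mod 5); (2|5)=-1, (2|5)=-1; sign (−1)^0·-1^0·-1^2 = +1.
(a,b)_19: α=1, u≡17; β=0, v≡18 (mod 19); (17|19)=+1, (18|19)=-1; sign (−1)^0·+1^0·-1^1 = -1.
(a,b)_∞: sgn(-57)=−, sgn(148393)=+, so +1.
|Ram(-57, 148393)| = 4, even; anisotropic at {7, 17, 19, 43}.

[7, 17, 19, 43]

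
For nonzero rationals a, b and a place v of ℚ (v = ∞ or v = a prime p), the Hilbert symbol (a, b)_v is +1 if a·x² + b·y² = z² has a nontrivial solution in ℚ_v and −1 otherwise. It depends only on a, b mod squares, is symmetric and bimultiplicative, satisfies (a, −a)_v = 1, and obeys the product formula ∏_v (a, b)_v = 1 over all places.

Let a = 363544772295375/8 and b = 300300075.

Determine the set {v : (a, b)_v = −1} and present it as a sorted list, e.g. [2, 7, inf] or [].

[5, 29]

Mod squares: a ≡ 6670, b ≡ 3. Check v ∈ {∞, 2, 3, 5, 11, 23, 29}.
v=11: a=11^2·(≡4), b=11^0·(≡9) mod 11; (4|11)=+1, (9|11)=+1; (−1)^{2·0·5}·(+1)^0·(+1)^2 = +1.
v=2: v_2(a)=-3, v_2(b)=0; units ≡ 7, 3 (mod 8); ε·ε+αω+βω = 1·1+-3·1+0·0 ≡ 0  ⇒  (a,b)_2 = +1.
v=∞: 6670 > 0 and 3 > 0  ⇒  (a,b)_∞ = +1.
v=23: a=23^3·(≡5), b=23^2·(≡12) mod 23; (5|23)=-1, (12|23)=+1; (−1)^{3·2·11}·(-1)^2·(+1)^3 = +1.
v=5: a=5^3·(≡1), b=5^2·(≡3) mod 5; (1|5)=+1, (3|5)=-1; (−1)^{3·2·2}·(+1)^2·(-1)^3 = -1.
v=29: a=29^3·(≡11), b=29^2·(≡27) mod 29; (11|29)=-1, (27|29)=-1; (−1)^{3·2·14}·(-1)^2·(-1)^3 = -1.
v=3: a=3^4·(≡1), b=3^3·(≡1) mod 3; (1|3)=+1, (1|3)=+1; (−1)^{4·3·1}·(+1)^3·(+1)^4 = +1.
|Ram(6670, 3)| = 2, even; anisotropic at {5, 29}.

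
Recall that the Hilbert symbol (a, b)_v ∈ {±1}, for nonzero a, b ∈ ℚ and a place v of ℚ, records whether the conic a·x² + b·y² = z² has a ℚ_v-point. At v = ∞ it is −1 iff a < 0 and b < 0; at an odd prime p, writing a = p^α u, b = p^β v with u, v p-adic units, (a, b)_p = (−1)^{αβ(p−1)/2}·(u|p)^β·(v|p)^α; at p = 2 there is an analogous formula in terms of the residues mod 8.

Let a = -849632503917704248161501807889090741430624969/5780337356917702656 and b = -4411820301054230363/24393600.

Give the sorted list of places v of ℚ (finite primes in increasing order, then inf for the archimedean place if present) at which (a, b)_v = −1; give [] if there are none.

[2, 17, 31, 37, 41, inf]

Mod squares: a ≡ -496961, b ≡ -711706618. Check v ∈ {∞, 2, 3, 5, 7, 11, 13, 17, 23, 31, 37, 41, 43, 47}.
v=31: a=31^9·(≡12), b=31^3·(≡23) mod 31; (12|31)=-1, (23|31)=-1; (−1)^{9·3·15}·(-1)^3·(-1)^9 = -1.
v=13: a=13^6·(≡3), b=13^2·(≡3) mod 13; (3|13)=+1, (3|13)=+1; (−1)^{6·2·6}·(+1)^2·(+1)^6 = +1.
v=7: a=7^-4·(≡1), b=7^-1·(≡4) mod 7; (1|7)=+1, (4|7)=+1; (−1)^{-4·-1·3}·(+1)^-1·(+1)^-4 = +1.
v=∞: -496961 < 0 and -711706618 < 0  ⇒  (a,b)_∞ = -1.
v=43: a=43^2·(≡32), b=43^2·(≡10) mod 43; (32|43)=-1, (10|43)=+1; (−1)^{2·2·21}·(-1)^2·(+1)^2 = +1.
v=41: a=41^3·(≡13), b=41^1·(≡4) mod 41; (13|41)=-1, (4|41)=+1; (−1)^{3·1·20}·(-1)^1·(+1)^3 = -1.
v=11: a=11^-6·(≡10), b=11^-2·(≡3) mod 11; (10|11)=-1, (3|11)=+1; (−1)^{-6·-2·5}·(-1)^-2·(+1)^-6 = +1.
v=47: a=47^2·(≡21), b=47^1·(≡21) mod 47; (21|47)=+1, (21|47)=+1; (−1)^{2·1·23}·(+1)^1·(+1)^2 = +1.
v=2: v_2(a)=-24, v_2(b)=-7; units ≡ 7, 3 (mod 8); ε·ε+αω+βω = 1·1+-24·1+-7·0 ≡ 1  ⇒  (a,b)_2 = -1.
v=3: a=3^-4·(≡1), b=3^-2·(≡2) mod 3; (1|3)=+1, (2|3)=-1; (−1)^{-4·-2·1}·(+1)^-2·(-1)^-4 = +1.
v=17: a=17^5·(≡10), b=17^2·(≡11) mod 17; (10|17)=-1, (11|17)=-1; (−1)^{5·2·8}·(-1)^2·(-1)^5 = -1.
v=5: a=5^0·(≡1), b=5^-2·(≡3) mod 5; (1|5)=+1, (3|5)=-1; (−1)^{0·-2·2}·(+1)^-2·(-1)^0 = +1.
v=37: a=37^2·(≡20), b=37^1·(≡23) mod 37; (20|37)=-1, (23|37)=-1; (−1)^{2·1·18}·(-1)^1·(-1)^2 = -1.
v=23: a=23^3·(≡16), b=23^1·(≡17) mod 23; (16|23)=+1, (17|23)=-1; (−1)^{3·1·11}·(+1)^1·(-1)^3 = +1.
(-496961, -711706618 / ℚ) ramifies at {2, 17, 31, 37, 41, ∞}: a division algebra.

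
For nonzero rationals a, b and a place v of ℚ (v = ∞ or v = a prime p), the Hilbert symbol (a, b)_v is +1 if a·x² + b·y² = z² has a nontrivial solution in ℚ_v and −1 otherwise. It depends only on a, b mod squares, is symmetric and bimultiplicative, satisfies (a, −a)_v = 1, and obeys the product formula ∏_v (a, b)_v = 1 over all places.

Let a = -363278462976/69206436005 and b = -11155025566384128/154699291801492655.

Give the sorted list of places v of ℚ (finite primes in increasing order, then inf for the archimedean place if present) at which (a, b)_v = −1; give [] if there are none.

[5, inf]

Mod squares: a ≡ -32395, b ≡ -421135. Check v ∈ {∞, 2, 3, 5, 7, 11, 13, 17, 19, 31}.
v=5: a=5^-1·(≡4), b=5^-1·(≡2) mod 5; (4|5)=+1, (2|5)=-1; (−1)^{-1·-1·2}·(+1)^-1·(-1)^-1 = -1.
v=7: a=7^-12·(≡1), b=7^-18·(≡3) mod 7; (1|7)=+1, (3|7)=-1; (−1)^{-12·-18·3}·(+1)^-18·(-1)^-12 = +1.
v=∞: -32395 < 0 and -421135 < 0  ⇒  (a,b)_∞ = -1.
v=19: a=19^1·(≡16), b=19^-1·(≡10) mod 19; (16|19)=+1, (10|19)=-1; (−1)^{1·-1·9}·(+1)^-1·(-1)^1 = +1.
v=3: a=3^4·(≡2), b=3^12·(≡2) mod 3; (2|3)=-1, (2|3)=-1; (−1)^{4·12·1}·(-1)^12·(-1)^4 = +1.
v=2: v_2(a)=12, v_2(b)=14; units ≡ 5, 1 (mod 8); ε·ε+αω+βω = 0·0+12·0+14·1 ≡ 0  ⇒  (a,b)_2 = +1.
v=13: a=13^2·(≡10), b=13^1·(≡9) mod 13; (10|13)=+1, (9|13)=+1; (−1)^{2·1·6}·(+1)^1·(+1)^2 = +1.
v=11: a=11^1·(≡4), b=11^1·(≡7) mod 11; (4|11)=+1, (7|11)=-1; (−1)^{1·1·5}·(+1)^1·(-1)^1 = +1.
v=17: a=17^0·(≡3), b=17^2·(≡10) mod 17; (3|17)=-1, (10|17)=-1; (−1)^{0·2·8}·(-1)^2·(-1)^0 = +1.
v=31: a=31^1·(≡1), b=31^1·(≡27) mod 31; (1|31)=+1, (27|31)=-1; (−1)^{1·1·15}·(+1)^1·(-1)^1 = +1.
|Ram(-32395, -421135)| = 2, even; anisotropic at {5, ∞}.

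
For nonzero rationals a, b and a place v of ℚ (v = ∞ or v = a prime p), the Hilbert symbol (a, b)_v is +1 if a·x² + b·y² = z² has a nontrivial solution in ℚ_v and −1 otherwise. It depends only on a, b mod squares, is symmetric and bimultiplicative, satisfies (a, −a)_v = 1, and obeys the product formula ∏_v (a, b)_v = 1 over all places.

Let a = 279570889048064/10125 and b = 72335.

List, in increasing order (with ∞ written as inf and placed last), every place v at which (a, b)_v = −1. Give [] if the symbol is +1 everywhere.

[5, 17, 23, 31, 37, 41]

(a, b) ≡ (5332391530, 72335) mod (ℚ^×)²; places V = {2, 3, 5, 17, 23, 29, 31, 37, 41, ∞}.
(a,b)_23: α=1, u≡21; β=1, v≡17 (mod 23); (21|23)=-1, (17|23)=-1; sign (−1)^1·-1^1·-1^1 = -1.
(a,b)_31: α=1, u≡2; β=0, v≡12 (mod 31); (2|31)=+1, (12|31)=-1; sign (−1)^0·+1^0·-1^1 = -1.
(a,b)_41: α=1, u≡16; β=0, v≡11 (mod 41); (16|41)=+1, (11|41)=-1; sign (−1)^0·+1^0·-1^1 = -1.
(a,b)_2: α=19, β=0; u≡5, v≡7 (mod 8); ε(u)ε(v)=0·1, αω(v)=19·0, βω(u)=0·1; sum ≡ 0  ⇒  +1.
(a,b)_17: α=1, u≡16; β=1, v≡5 (mod 17); (16|17)=+1, (5|17)=-1; sign (−1)^0·+1^1·-1^1 = -1.
(a,b)_5: α=-3, u≡4; β=1, v≡2 (mod 5); (4|5)=+1, (2|5)=-1; sign (−1)^0·+1^1·-1^-3 = -1.
(a,b)_∞: sgn(5332391530)=+, sgn(72335)=+, so +1.
(a,b)_37: α=1, u≡34; β=1, v≡31 (mod 37); (34|37)=+1, (31|37)=-1; sign (−1)^0·+1^1·-1^1 = -1.
(a,b)_29: α=1, u≡14; β=0, v≡9 (mod 29); (14|29)=-1, (9|29)=+1; sign (−1)^0·-1^0·+1^1 = +1.
(a,b)_3: α=-4, u≡1; β=0, v≡2 (mod 3); (1|3)=+1, (2|3)=-1; sign (−1)^0·+1^0·-1^-4 = +1.
|Ram(5332391530, 72335)| = 6, even; anisotropic at {5, 17, 23, 31, 37, 41}.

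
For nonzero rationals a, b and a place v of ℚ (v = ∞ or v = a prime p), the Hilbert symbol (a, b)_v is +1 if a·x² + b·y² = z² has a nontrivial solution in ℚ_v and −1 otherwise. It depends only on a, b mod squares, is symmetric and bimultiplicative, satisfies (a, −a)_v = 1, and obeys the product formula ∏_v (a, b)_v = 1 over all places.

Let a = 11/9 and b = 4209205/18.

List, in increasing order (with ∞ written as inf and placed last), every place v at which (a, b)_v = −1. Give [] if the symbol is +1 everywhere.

Mod squares: a ≡ 11, b ≡ 10010. Check v ∈ {∞, 2, 3, 5, 7, 11, 13, 29}.
v=∞: 11 > 0 and 10010 > 0  ⇒  (a,b)_∞ = +1.
v=11: a=11^1·(≡5), b=11^1·(≡6) mod 11; (5|11)=+1, (6|11)=-1; (−1)^{1·1·5}·(+1)^1·(-1)^1 = +1.
v=13: a=13^0·(≡7), b=13^1·(≡4) mod 13; (7|13)=-1, (4|13)=+1; (−1)^{0·1·6}·(-1)^1·(+1)^0 = -1.
v=2: v_2(a)=0, v_2(b)=-1; units ≡ 3, 5 (mod 8); ε·ε+αω+βω = 1·0+0·1+-1·1 ≡ 1  ⇒  (a,b)_2 = -1.
v=3: a=3^-2·(≡2), b=3^-2·(≡2) mod 3; (2|3)=-1, (2|3)=-1; (−1)^{-2·-2·1}·(-1)^-2·(-1)^-2 = +1.
v=7: a=7^0·(≡2), b=7^1·(≡2) mod 7; (2|7)=+1, (2|7)=+1; (−1)^{0·1·3}·(+1)^1·(+1)^0 = +1.
v=29: a=29^0·(≡27), b=29^2·(≡9) mod 29; (27|29)=-1, (9|29)=+1; (−1)^{0·2·14}·(-1)^2·(+1)^0 = +1.
v=5: a=5^0·(≡4), b=5^1·(≡2) mod 5; (4|5)=+1, (2|5)=-1; (−1)^{0·1·2}·(+1)^1·(-1)^0 = +1.
|Ram(11, 10010)| = 2, even; anisotropic at {2, 13}.

[2, 13]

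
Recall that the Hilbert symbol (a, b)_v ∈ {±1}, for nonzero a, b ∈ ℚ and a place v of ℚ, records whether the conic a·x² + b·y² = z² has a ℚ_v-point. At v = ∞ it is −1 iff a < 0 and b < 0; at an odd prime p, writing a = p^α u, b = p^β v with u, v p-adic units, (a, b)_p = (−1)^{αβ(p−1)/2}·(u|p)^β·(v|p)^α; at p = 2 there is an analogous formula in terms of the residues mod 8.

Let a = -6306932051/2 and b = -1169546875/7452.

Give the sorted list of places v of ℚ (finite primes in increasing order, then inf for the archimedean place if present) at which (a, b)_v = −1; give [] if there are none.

[2, 17, 31, 37, 41, inf]

Mod squares: a ≡ -257425798, b ≡ -5957. Check v ∈ {∞, 2, 3, 5, 7, 17, 23, 31, 37, 41}.
v=31: a=31^1·(≡7), b=31^0·(≡27) mod 31; (7|31)=+1, (27|31)=-1; (−1)^{1·0·15}·(+1)^0·(-1)^1 = -1.
v=37: a=37^1·(≡4), b=37^1·(≡31) mod 37; (4|37)=+1, (31|37)=-1; (−1)^{1·1·18}·(+1)^1·(-1)^1 = -1.
v=17: a=17^1·(≡6), b=17^2·(≡10) mod 17; (6|17)=-1, (10|17)=-1; (−1)^{1·2·8}·(-1)^2·(-1)^1 = -1.
v=7: a=7^3·(≡4), b=7^1·(≡6) mod 7; (4|7)=+1, (6|7)=-1; (−1)^{3·1·3}·(+1)^1·(-1)^3 = +1.
v=∞: -257425798 < 0 and -5957 < 0  ⇒  (a,b)_∞ = -1.
v=3: a=3^0·(≡2), b=3^-4·(≡1) mod 3; (2|3)=-1, (1|3)=+1; (−1)^{0·-4·1}·(-1)^-4·(+1)^0 = +1.
v=23: a=23^1·(≡2), b=23^-1·(≡10) mod 23; (2|23)=+1, (10|23)=-1; (−1)^{1·-1·11}·(+1)^-1·(-1)^1 = +1.
v=5: a=5^0·(≡2), b=5^6·(≡2) mod 5; (2|5)=-1, (2|5)=-1; (−1)^{0·6·2}·(-1)^6·(-1)^0 = +1.
v=2: v_2(a)=-1, v_2(b)=-2; units ≡ 5, 3 (mod 8); ε·ε+αω+βω = 0·1+-1·1+-2·1 ≡ 1  ⇒  (a,b)_2 = -1.
v=41: a=41^1·(≡1), b=41^0·(≡35) mod 41; (1|41)=+1, (35|41)=-1; (−1)^{1·0·20}·(+1)^0·(-1)^1 = -1.
|Ram(-257425798, -5957)| = 6, even; anisotropic at {2, 17, 31, 37, 41, ∞}.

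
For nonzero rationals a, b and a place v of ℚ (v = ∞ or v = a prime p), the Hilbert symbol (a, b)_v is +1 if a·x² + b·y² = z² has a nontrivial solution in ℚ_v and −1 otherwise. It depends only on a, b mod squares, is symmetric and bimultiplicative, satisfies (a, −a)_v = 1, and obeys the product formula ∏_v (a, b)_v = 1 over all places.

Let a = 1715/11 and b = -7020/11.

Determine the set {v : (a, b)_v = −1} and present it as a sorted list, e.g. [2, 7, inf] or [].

(a, b) ≡ (385, -2145) mod (ℚ^×)²; places V = {2, 3, 5, 7, 11, 13, ∞}.
(a,b)_3: α=0, u≡1; β=3, v≡2 (mod 3); (1|3)=+1, (2|3)=-1; sign (−1)^0·+1^3·-1^0 = +1.
(a,b)_2: α=0, β=2; u≡1, v≡7 (mod 8); ε(u)ε(v)=0·1, αω(v)=0·0, βω(u)=2·0; sum ≡ 0  ⇒  +1.
(a,b)_5: α=1, u≡3; β=1, v≡1 (mod 5); (3|5)=-1, (1|5)=+1; sign (−1)^0·-1^1·+1^1 = -1.
(a,b)_7: α=3, u≡3; β=0, v≡2 (mod 7); (3|7)=-1, (2|7)=+1; sign (−1)^0·-1^0·+1^3 = +1.
(a,b)_13: α=0, u≡7; β=1, v≡10 (mod 13); (7|13)=-1, (10|13)=+1; sign (−1)^0·-1^1·+1^0 = -1.
(a,b)_∞: sgn(385)=+, sgn(-2145)=−, so +1.
(a,b)_11: α=-1, u≡10; β=-1, v≡9 (mod 11); (10|11)=-1, (9|11)=+1; sign (−1)^1·-1^-1·+1^-1 = +1.
(385, -2145 / ℚ) ramifies at {5, 13}: a division algebra.

[5, 13]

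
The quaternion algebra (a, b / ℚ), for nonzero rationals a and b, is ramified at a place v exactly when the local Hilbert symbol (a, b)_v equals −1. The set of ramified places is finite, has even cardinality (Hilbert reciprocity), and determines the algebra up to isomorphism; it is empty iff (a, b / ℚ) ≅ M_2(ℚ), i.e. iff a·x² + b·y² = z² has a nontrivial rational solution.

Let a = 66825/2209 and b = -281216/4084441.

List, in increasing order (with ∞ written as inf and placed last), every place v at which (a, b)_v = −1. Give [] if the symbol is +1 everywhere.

[11, 13]

Mod squares: a ≡ 33, b ≡ -26. Check v ∈ {∞, 2, 3, 5, 11, 13, 43, 47}.
v=11: a=11^1·(≡4), b=11^0·(≡6) mod 11; (4|11)=+1, (6|11)=-1; (−1)^{1·0·5}·(+1)^0·(-1)^1 = -1.
v=∞: 33 > 0 and -26 < 0  ⇒  (a,b)_∞ = +1.
v=2: v_2(a)=0, v_2(b)=7; units ≡ 1, 3 (mod 8); ε·ε+αω+βω = 0·1+0·1+7·0 ≡ 0  ⇒  (a,b)_2 = +1.
v=47: a=47^-2·(≡38), b=47^-2·(≡2) mod 47; (38|47)=-1, (2|47)=+1; (−1)^{-2·-2·23}·(-1)^-2·(+1)^-2 = +1.
v=3: a=3^5·(≡2), b=3^0·(≡1) mod 3; (2|3)=-1, (1|3)=+1; (−1)^{5·0·1}·(-1)^0·(+1)^5 = +1.
v=5: a=5^2·(≡2), b=5^0·(≡4) mod 5; (2|5)=-1, (4|5)=+1; (−1)^{2·0·2}·(-1)^0·(+1)^2 = +1.
v=13: a=13^0·(≡8), b=13^3·(≡8) mod 13; (8|13)=-1, (8|13)=-1; (−1)^{0·3·6}·(-1)^3·(-1)^0 = -1.
v=43: a=43^0·(≡19), b=43^-2·(≡11) mod 43; (19|43)=-1, (11|43)=+1; (−1)^{0·-2·21}·(-1)^-2·(+1)^0 = +1.
(33, -26 / ℚ) ramifies at {11, 13}: a division algebra.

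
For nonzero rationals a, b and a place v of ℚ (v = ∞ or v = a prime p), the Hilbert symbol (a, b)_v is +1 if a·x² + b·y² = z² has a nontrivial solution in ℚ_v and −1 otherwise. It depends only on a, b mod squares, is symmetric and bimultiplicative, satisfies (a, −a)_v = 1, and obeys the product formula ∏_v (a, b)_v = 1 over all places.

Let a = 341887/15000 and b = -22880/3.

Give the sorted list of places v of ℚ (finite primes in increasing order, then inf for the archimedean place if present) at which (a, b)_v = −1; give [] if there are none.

(a, b) ≡ (42, -4290) mod (ℚ^×)²; places V = {2, 3, 5, 7, 11, 13, 17, ∞}.
(a,b)_7: α=1, u≡5; β=0, v≡1 (mod 7); (5|7)=-1, (1|7)=+1; sign (−1)^0·-1^0·+1^1 = +1.
(a,b)_13: α=2, u≡9; β=1, v≡7 (mod 13); (9|13)=+1, (7|13)=-1; sign (−1)^0·+1^1·-1^2 = +1.
(a,b)_5: α=-4, u≡3; β=1, v≡3 (mod 5); (3|5)=-1, (3|5)=-1; sign (−1)^0·-1^1·-1^-4 = -1.
(a,b)_11: α=0, u≡1; β=1, v≡7 (mod 11); (1|11)=+1, (7|11)=-1; sign (−1)^0·+1^1·-1^0 = +1.
(a,b)_∞: sgn(42)=+, sgn(-4290)=−, so +1.
(a,b)_17: α=2, u≡13; β=0, v≡12 (mod 17); (13|17)=+1, (12|17)=-1; sign (−1)^0·+1^0·-1^2 = +1.
(a,b)_3: α=-1, u≡2; β=-1, v≡1 (mod 3); (2|3)=-1, (1|3)=+1; sign (−1)^1·-1^-1·+1^-1 = +1.
(a,b)_2: α=-3, β=5; u≡5, v≡7 (mod 8); ε(u)ε(v)=0·1, αω(v)=-3·0, βω(u)=5·1; sum ≡ 1  ⇒  -1.
(42, -4290 / ℚ) ramifies at {2, 5}: a division algebra.

[2, 5]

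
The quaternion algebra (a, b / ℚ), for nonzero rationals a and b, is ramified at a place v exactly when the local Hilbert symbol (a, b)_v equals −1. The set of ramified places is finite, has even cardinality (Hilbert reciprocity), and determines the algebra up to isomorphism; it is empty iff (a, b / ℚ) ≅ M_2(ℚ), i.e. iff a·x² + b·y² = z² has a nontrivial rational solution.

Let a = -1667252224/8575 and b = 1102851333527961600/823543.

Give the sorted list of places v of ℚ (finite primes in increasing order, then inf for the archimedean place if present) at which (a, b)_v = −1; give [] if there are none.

[]

Mod squares: a ≡ -7, b ≡ 2233. Check v ∈ {∞, 2, 3, 5, 7, 11, 29}.
v=29: a=29^2·(≡22), b=29^3·(≡10) mod 29; (22|29)=+1, (10|29)=-1; (−1)^{2·3·14}·(+1)^3·(-1)^2 = +1.
v=2: v_2(a)=14, v_2(b)=24; units ≡ 1, 1 (mod 8); ε·ε+αω+βω = 0·0+14·0+24·0 ≡ 0  ⇒  (a,b)_2 = +1.
v=3: a=3^0·(≡2), b=3^4·(≡1) mod 3; (2|3)=-1, (1|3)=+1; (−1)^{0·4·1}·(-1)^4·(+1)^0 = +1.
v=11: a=11^2·(≡5), b=11^3·(≡9) mod 11; (5|11)=+1, (9|11)=+1; (−1)^{2·3·5}·(+1)^3·(+1)^2 = +1.
v=7: a=7^-3·(≡5), b=7^-7·(≡2) mod 7; (5|7)=-1, (2|7)=+1; (−1)^{-3·-7·3}·(-1)^-7·(+1)^-3 = +1.
v=∞: -7 < 0 and 2233 > 0  ⇒  (a,b)_∞ = +1.
v=5: a=5^-2·(≡2), b=5^2·(≡3) mod 5; (2|5)=-1, (3|5)=-1; (−1)^{-2·2·2}·(-1)^2·(-1)^-2 = +1.
Every local symbol is +1, so the conic -7·x² + 2233·y² = z² has ℚ_v-points for all v and hence a ℚ-point; (a, b / ℚ) ≅ M_2(ℚ).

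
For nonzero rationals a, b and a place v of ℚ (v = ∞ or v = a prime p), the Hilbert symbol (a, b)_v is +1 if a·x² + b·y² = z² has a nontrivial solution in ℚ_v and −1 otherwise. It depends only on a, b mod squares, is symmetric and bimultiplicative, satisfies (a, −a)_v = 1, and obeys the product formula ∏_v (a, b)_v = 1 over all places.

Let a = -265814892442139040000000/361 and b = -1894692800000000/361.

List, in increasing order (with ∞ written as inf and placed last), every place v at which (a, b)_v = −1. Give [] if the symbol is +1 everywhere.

(a, b) ≡ (-10010, -143) mod (ℚ^×)²; places V = {2, 3, 5, 7, 11, 13, 19, ∞}.
(a,b)_2: α=11, β=12; u≡3, v≡1 (mod 8); ε(u)ε(v)=1·0, αω(v)=11·0, βω(u)=12·1; sum ≡ 0  ⇒  +1.
(a,b)_∞: sgn(-10010)=−, sgn(-143)=−, so -1.
(a,b)_5: α=7, u≡3; β=8, v≡2 (mod 5); (3|5)=-1, (2|5)=-1; sign (−1)^0·-1^8·-1^7 = -1.
(a,b)_19: α=-2, u≡10; β=-2, v≡9 (mod 19); (10|19)=-1, (9|19)=+1; sign (−1)^0·-1^-2·+1^-2 = +1.
(a,b)_13: α=5, u≡10; β=3, v≡2 (mod 13); (10|13)=+1, (2|13)=-1; sign (−1)^0·+1^3·-1^5 = -1.
(a,b)_3: α=4, u≡1; β=0, v≡1 (mod 3); (1|3)=+1, (1|3)=+1; sign (−1)^0·+1^0·+1^4 = +1.
(a,b)_7: α=3, u≡5; β=2, v≡4 (mod 7); (5|7)=-1, (4|7)=+1; sign (−1)^0·-1^2·+1^3 = +1.
(a,b)_11: α=5, u≡9; β=1, v≡1 (mod 11); (9|11)=+1, (1|11)=+1; sign (−1)^1·+1^1·+1^5 = -1.
|Ram(-10010, -143)| = 4, even; anisotropic at {5, 11, 13, ∞}.

[5, 11, 13, inf]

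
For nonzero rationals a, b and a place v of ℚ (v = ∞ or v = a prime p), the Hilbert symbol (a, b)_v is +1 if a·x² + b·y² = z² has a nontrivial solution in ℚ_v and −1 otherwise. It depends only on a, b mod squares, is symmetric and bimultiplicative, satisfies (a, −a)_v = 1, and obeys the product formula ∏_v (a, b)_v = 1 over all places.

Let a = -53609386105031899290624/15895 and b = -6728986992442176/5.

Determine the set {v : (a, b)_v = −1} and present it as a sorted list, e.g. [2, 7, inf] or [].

[2, 11, 23, 29, 37, inf]

Mod squares: a ≡ -446566505, b ≡ -413105. Check v ∈ {∞, 2, 3, 5, 7, 11, 17, 23, 29, 37, 47}.
v=23: a=23^3·(≡11), b=23^2·(≡17) mod 23; (11|23)=-1, (17|23)=-1; (−1)^{3·2·11}·(-1)^2·(-1)^3 = -1.
v=5: a=5^-1·(≡4), b=5^-1·(≡4) mod 5; (4|5)=+1, (4|5)=+1; (−1)^{-1·-1·2}·(+1)^-1·(+1)^-1 = +1.
v=47: a=47^3·(≡13), b=47^2·(≡34) mod 47; (13|47)=-1, (34|47)=+1; (−1)^{3·2·23}·(-1)^2·(+1)^3 = +1.
v=17: a=17^-2·(≡4), b=17^0·(≡12) mod 17; (4|17)=+1, (12|17)=-1; (−1)^{-2·0·8}·(+1)^0·(-1)^-2 = +1.
v=2: v_2(a)=10, v_2(b)=6; units ≡ 7, 7 (mod 8); ε·ε+αω+βω = 1·1+10·0+6·0 ≡ 1  ⇒  (a,b)_2 = -1.
v=∞: -446566505 < 0 and -413105 < 0  ⇒  (a,b)_∞ = -1.
v=7: a=7^1·(≡3), b=7^1·(≡4) mod 7; (3|7)=-1, (4|7)=+1; (−1)^{1·1·3}·(-1)^1·(+1)^1 = +1.
v=29: a=29^3·(≡15), b=29^1·(≡23) mod 29; (15|29)=-1, (23|29)=+1; (−1)^{3·1·14}·(-1)^1·(+1)^3 = -1.
v=3: a=3^8·(≡1), b=3^2·(≡1) mod 3; (1|3)=+1, (1|3)=+1; (−1)^{8·2·1}·(+1)^2·(+1)^8 = +1.
v=11: a=11^-1·(≡2), b=11^3·(≡10) mod 11; (2|11)=-1, (10|11)=-1; (−1)^{-1·3·5}·(-1)^3·(-1)^-1 = -1.
v=37: a=37^1·(≡29), b=37^1·(≡21) mod 37; (29|37)=-1, (21|37)=+1; (−1)^{1·1·18}·(-1)^1·(+1)^1 = -1.
|Ram(-446566505, -413105)| = 6, even; anisotropic at {2, 11, 23, 29, 37, ∞}.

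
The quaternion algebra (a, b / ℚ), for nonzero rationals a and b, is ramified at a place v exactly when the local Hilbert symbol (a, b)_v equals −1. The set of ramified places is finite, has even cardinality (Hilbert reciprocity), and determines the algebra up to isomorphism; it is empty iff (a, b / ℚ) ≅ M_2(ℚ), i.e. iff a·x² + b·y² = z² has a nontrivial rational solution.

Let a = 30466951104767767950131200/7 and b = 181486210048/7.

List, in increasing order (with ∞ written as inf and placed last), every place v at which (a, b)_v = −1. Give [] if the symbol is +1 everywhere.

[11, 19, 37, 41]

(a, b) ≡ (259, 1240628389) mod (ℚ^×)²; places V = {2, 5, 7, 11, 13, 19, 37, 41, 43, ∞}.
(a,b)_2: α=20, β=10; u≡3, v≡5 (mod 8); ε(u)ε(v)=1·0, αω(v)=20·1, βω(u)=10·1; sum ≡ 0  ⇒  +1.
(a,b)_41: α=2, u≡7; β=1, v≡36 (mod 41); (7|41)=-1, (36|41)=+1; sign (−1)^0·-1^1·+1^2 = -1.
(a,b)_11: α=2, u≡2; β=1, v≡7 (mod 11); (2|11)=-1, (7|11)=-1; sign (−1)^0·-1^1·-1^2 = -1.
(a,b)_43: α=2, u≡21; β=1, v≡7 (mod 43); (21|43)=+1, (7|43)=-1; sign (−1)^0·+1^1·-1^2 = +1.
(a,b)_∞: sgn(259)=+, sgn(1240628389)=+, so +1.
(a,b)_7: α=-1, u≡2; β=-1, v≡3 (mod 7); (2|7)=+1, (3|7)=-1; sign (−1)^1·+1^-1·-1^-1 = +1.
(a,b)_5: α=2, u≡4; β=0, v≡4 (mod 5); (4|5)=+1, (4|5)=+1; sign (−1)^0·+1^0·+1^2 = +1.
(a,b)_13: α=2, u≡12; β=1, v≡5 (mod 13); (12|13)=+1, (5|13)=-1; sign (−1)^0·+1^1·-1^2 = +1.
(a,b)_37: α=3, u≡12; β=1, v≡13 (mod 37); (12|37)=+1, (13|37)=-1; sign (−1)^0·+1^1·-1^3 = -1.
(a,b)_19: α=2, u≡8; β=1, v≡13 (mod 19); (8|19)=-1, (13|19)=-1; sign (−1)^0·-1^1·-1^2 = -1.
(259, 1240628389 / ℚ) ramifies at {11, 19, 37, 41}: a division algebra.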